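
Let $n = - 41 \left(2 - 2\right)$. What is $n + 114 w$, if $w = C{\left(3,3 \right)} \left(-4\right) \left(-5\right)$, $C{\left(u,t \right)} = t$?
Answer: $6840$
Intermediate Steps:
$n = 0$ ($n = - 41 \left(2 - 2\right) = \left(-41\right) 0 = 0$)
$w = 60$ ($w = 3 \left(-4\right) \left(-5\right) = \left(-12\right) \left(-5\right) = 60$)
$n + 114 w = 0 + 114 \cdot 60 = 0 + 6840 = 6840$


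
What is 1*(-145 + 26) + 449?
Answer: 330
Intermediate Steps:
1*(-145 + 26) + 449 = 1*(-119) + 449 = -119 + 449 = 330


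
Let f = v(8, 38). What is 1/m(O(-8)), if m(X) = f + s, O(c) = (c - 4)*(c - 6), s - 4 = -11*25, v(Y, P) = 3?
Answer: -1/268 ≈ -0.0037313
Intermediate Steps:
s = -271 (s = 4 - 11*25 = 4 - 275 = -271)
f = 3
O(c) = (-6 + c)*(-4 + c) (O(c) = (-4 + c)*(-6 + c) = (-6 + c)*(-4 + c))
m(X) = -268 (m(X) = 3 - 271 = -268)
1/m(O(-8)) = 1/(-268) = -1/268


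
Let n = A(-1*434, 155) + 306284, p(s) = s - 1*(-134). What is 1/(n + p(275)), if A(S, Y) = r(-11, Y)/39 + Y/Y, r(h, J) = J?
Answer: 39/11961221 ≈ 3.2605e-6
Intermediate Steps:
p(s) = 134 + s (p(s) = s + 134 = 134 + s)
A(S, Y) = 1 + Y/39 (A(S, Y) = Y/39 + Y/Y = Y*(1/39) + 1 = Y/39 + 1 = 1 + Y/39)
n = 11945270/39 (n = (1 + (1/39)*155) + 306284 = (1 + 155/39) + 306284 = 194/39 + 306284 = 11945270/39 ≈ 3.0629e+5)
1/(n + p(275)) = 1/(11945270/39 + (134 + 275)) = 1/(11945270/39 + 409) = 1/(11961221/39) = 39/11961221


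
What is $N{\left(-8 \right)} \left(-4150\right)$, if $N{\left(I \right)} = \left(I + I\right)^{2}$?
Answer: $-1062400$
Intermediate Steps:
$N{\left(I \right)} = 4 I^{2}$ ($N{\left(I \right)} = \left(2 I\right)^{2} = 4 I^{2}$)
$N{\left(-8 \right)} \left(-4150\right) = 4 \left(-8\right)^{2} \left(-4150\right) = 4 \cdot 64 \left(-4150\right) = 256 \left(-4150\right) = -1062400$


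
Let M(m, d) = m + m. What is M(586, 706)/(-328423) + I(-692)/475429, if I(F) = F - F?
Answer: -1172/328423 ≈ -0.0035686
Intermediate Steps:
I(F) = 0
M(m, d) = 2*m
M(586, 706)/(-328423) + I(-692)/475429 = (2*586)/(-328423) + 0/475429 = 1172*(-1/328423) + 0*(1/475429) = -1172/328423 + 0 = -1172/328423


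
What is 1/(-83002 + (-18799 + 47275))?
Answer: -1/54526 ≈ -1.8340e-5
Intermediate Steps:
1/(-83002 + (-18799 + 47275)) = 1/(-83002 + 28476) = 1/(-54526) = -1/54526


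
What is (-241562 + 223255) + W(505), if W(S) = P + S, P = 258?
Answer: -17544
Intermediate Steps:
W(S) = 258 + S
(-241562 + 223255) + W(505) = (-241562 + 223255) + (258 + 505) = -18307 + 763 = -17544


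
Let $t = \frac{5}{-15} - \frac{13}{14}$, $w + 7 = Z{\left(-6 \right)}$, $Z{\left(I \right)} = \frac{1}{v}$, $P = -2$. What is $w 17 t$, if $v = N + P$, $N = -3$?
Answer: $\frac{5406}{35} \approx 154.46$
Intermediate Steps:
$v = -5$ ($v = -3 - 2 = -5$)
$Z{\left(I \right)} = - \frac{1}{5}$ ($Z{\left(I \right)} = \frac{1}{-5} = - \frac{1}{5}$)
$w = - \frac{36}{5}$ ($w = -7 - \frac{1}{5} = - \frac{36}{5} \approx -7.2$)
$t = - \frac{53}{42}$ ($t = 5 \left(- \frac{1}{15}\right) - \frac{13}{14} = - \frac{1}{3} - \frac{13}{14} = - \frac{53}{42} \approx -1.2619$)
$w 17 t = \left(- \frac{36}{5}\right) 17 \left(- \frac{53}{42}\right) = \left(- \frac{612}{5}\right) \left(- \frac{53}{42}\right) = \frac{5406}{35}$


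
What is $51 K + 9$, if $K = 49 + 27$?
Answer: $3885$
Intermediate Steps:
$K = 76$
$51 K + 9 = 51 \cdot 76 + 9 = 3876 + 9 = 3885$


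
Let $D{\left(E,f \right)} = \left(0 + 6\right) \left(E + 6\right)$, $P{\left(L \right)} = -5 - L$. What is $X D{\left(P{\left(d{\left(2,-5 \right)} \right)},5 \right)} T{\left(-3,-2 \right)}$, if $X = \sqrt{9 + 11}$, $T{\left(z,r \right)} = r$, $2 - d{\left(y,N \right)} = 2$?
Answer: $- 24 \sqrt{5} \approx -53.666$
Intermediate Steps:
$d{\left(y,N \right)} = 0$ ($d{\left(y,N \right)} = 2 - 2 = 0$)
$D{\left(E,f \right)} = 36 + 6 E$ ($D{\left(E,f \right)} = 6 \left(6 + E\right) = 36 + 6 E$)
$X = 2 \sqrt{5}$ ($X = \sqrt{20} = 2 \sqrt{5} \approx 4.4721$)
$X D{\left(P{\left(d{\left(2,-5 \right)} \right)},5 \right)} T{\left(-3,-2 \right)} = 2 \sqrt{5} \left(36 + 6 \left(-5 - 0\right)\right) \left(-2\right) = 2 \sqrt{5} \left(36 + 6 \left(-5 + 0\right)\right) \left(-2\right) = 2 \sqrt{5} \left(36 + 6 \left(-5\right)\right) \left(-2\right) = 2 \sqrt{5} \left(36 - 30\right) \left(-2\right) = 2 \sqrt{5} \cdot 6 \left(-2\right) = 12 \sqrt{5} \left(-2\right) = - 24 \sqrt{5}$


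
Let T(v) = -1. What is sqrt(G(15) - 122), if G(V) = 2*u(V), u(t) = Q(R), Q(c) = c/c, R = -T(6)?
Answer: 2*I*sqrt(30) ≈ 10.954*I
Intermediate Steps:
R = 1 (R = -1*(-1) = 1)
Q(c) = 1
u(t) = 1
G(V) = 2 (G(V) = 2*1 = 2)
sqrt(G(15) - 122) = sqrt(2 - 122) = sqrt(-120) = 2*I*sqrt(30)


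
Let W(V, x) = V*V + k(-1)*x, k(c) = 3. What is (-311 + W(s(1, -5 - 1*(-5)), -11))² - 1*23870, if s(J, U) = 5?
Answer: 77891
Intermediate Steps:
W(V, x) = V² + 3*x (W(V, x) = V*V + 3*x = V² + 3*x)
(-311 + W(s(1, -5 - 1*(-5)), -11))² - 1*23870 = (-311 + (5² + 3*(-11)))² - 1*23870 = (-311 + (25 - 33))² - 23870 = (-311 - 8)² - 23870 = (-319)² - 23870 = 101761 - 23870 = 77891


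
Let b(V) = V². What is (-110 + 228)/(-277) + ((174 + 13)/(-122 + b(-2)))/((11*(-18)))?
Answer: -245923/588348 ≈ -0.41799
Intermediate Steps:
(-110 + 228)/(-277) + ((174 + 13)/(-122 + b(-2)))/((11*(-18))) = (-110 + 228)/(-277) + ((174 + 13)/(-122 + (-2)²))/((11*(-18))) = 118*(-1/277) + (187/(-122 + 4))/(-198) = -118/277 + (187/(-118))*(-1/198) = -118/277 + (187*(-1/118))*(-1/198) = -118/277 - 187/118*(-1/198) = -118/277 + 17/2124 = -245923/588348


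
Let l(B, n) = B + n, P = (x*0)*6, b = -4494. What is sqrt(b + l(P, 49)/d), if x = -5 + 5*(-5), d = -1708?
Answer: I*sqrt(66889123)/122 ≈ 67.037*I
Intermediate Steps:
x = -30 (x = -5 - 25 = -30)
P = 0 (P = -30*0*6 = 0*6 = 0)
sqrt(b + l(P, 49)/d) = sqrt(-4494 + (0 + 49)/(-1708)) = sqrt(-4494 + 49*(-1/1708)) = sqrt(-4494 - 7/244) = sqrt(-1096543/244) = I*sqrt(66889123)/122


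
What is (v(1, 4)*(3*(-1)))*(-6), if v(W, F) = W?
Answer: 18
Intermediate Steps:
(v(1, 4)*(3*(-1)))*(-6) = (1*(3*(-1)))*(-6) = (1*(-3))*(-6) = -3*(-6) = 18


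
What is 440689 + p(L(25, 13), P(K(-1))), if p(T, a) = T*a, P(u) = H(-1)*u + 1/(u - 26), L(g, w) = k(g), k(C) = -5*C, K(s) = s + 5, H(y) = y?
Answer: 9706283/22 ≈ 4.4119e+5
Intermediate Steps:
K(s) = 5 + s
L(g, w) = -5*g
P(u) = 1/(-26 + u) - u (P(u) = -u + 1/(u - 26) = -u + 1/(-26 + u) = 1/(-26 + u) - u)
440689 + p(L(25, 13), P(K(-1))) = 440689 + (-5*25)*((1 - (5 - 1)² + 26*(5 - 1))/(-26 + (5 - 1))) = 440689 - 125*(1 - 1*4² + 26*4)/(-26 + 4) = 440689 - 125*(1 - 1*16 + 104)/(-22) = 440689 - (-125)*(1 - 16 + 104)/22 = 440689 - (-125)*89/22 = 440689 - 125*(-89/22) = 440689 + 11125/22 = 9706283/22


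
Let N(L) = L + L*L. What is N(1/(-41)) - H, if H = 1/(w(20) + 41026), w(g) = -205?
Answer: -1634521/68620101 ≈ -0.023820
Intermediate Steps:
N(L) = L + L**2
H = 1/40821 (H = 1/(-205 + 41026) = 1/40821 ≈ 2.4497e-5)
N(1/(-41)) - H = (1 + 1/(-41))/(-41) - 1*1/40821 = -(1 - 1/41)/41 - 1/40821 = -1/41*40/41 - 1/40821 = -40/1681 - 1/40821 = -1634521/68620101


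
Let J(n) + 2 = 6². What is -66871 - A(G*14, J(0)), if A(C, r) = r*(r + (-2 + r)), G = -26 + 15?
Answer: -69115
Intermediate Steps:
G = -11
J(n) = 34 (J(n) = -2 + 6² = -2 + 36 = 34)
A(C, r) = r*(-2 + 2*r)
-66871 - A(G*14, J(0)) = -66871 - 2*34*(-1 + 34) = -66871 - 2*34*33 = -66871 - 1*2244 = -66871 - 2244 = -69115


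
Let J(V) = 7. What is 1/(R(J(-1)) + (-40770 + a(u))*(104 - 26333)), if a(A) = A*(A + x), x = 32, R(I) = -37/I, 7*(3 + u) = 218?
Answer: 7/7174729334 ≈ 9.7565e-10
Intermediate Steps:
u = 197/7 (u = -3 + (⅐)*218 = -3 + 218/7 = 197/7 ≈ 28.143)
a(A) = A*(32 + A) (a(A) = A*(A + 32) = A*(32 + A))
1/(R(J(-1)) + (-40770 + a(u))*(104 - 26333)) = 1/(-37/7 + (-40770 + 197*(32 + 197/7)/7)*(104 - 26333)) = 1/(-37*⅐ + (-40770 + (197/7)*(421/7))*(-26229)) = 1/(-37/7 + (-40770 + 82937/49)*(-26229)) = 1/(-37/7 - 1914793/49*(-26229)) = 1/(-37/7 + 7174729371/7) = 1/(7174729334/7) = 7/7174729334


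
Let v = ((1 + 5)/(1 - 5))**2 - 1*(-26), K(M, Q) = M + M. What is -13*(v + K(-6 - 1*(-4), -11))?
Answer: -1261/4 ≈ -315.25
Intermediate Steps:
K(M, Q) = 2*M
v = 113/4 (v = (6/(-4))**2 + 26 = (6*(-1/4))**2 + 26 = (-3/2)**2 + 26 = 9/4 + 26 = 113/4 ≈ 28.250)
-13*(v + K(-6 - 1*(-4), -11)) = -13*(113/4 + 2*(-6 - 1*(-4))) = -13*(113/4 + 2*(-6 + 4)) = -13*(113/4 + 2*(-2)) = -13*(113/4 - 4) = -13*97/4 = -1261/4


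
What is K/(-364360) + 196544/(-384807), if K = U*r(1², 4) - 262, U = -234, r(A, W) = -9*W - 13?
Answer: -18981037367/35052069630 ≈ -0.54151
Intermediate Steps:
r(A, W) = -13 - 9*W
K = 11204 (K = -234*(-13 - 9*4) - 262 = -234*(-13 - 36) - 262 = -234*(-49) - 262 = 11466 - 262 = 11204)
K/(-364360) + 196544/(-384807) = 11204/(-364360) + 196544/(-384807) = 11204*(-1/364360) + 196544*(-1/384807) = -2801/91090 - 196544/384807 = -18981037367/35052069630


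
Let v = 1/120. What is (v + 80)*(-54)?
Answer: -86409/20 ≈ -4320.5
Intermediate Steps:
v = 1/120 ≈ 0.0083333
(v + 80)*(-54) = (1/120 + 80)*(-54) = (9601/120)*(-54) = -86409/20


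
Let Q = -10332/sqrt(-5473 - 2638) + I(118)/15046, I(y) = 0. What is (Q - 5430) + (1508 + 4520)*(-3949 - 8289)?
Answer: -73776094 + 10332*I*sqrt(8111)/8111 ≈ -7.3776e+7 + 114.72*I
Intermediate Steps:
Q = 10332*I*sqrt(8111)/8111 (Q = -10332/sqrt(-5473 - 2638) + 0/15046 = -10332*(-I*sqrt(8111)/8111) + 0*(1/15046) = -10332*(-I*sqrt(8111)/8111) + 0 = -(-10332)*I*sqrt(8111)/8111 + 0 = 10332*I*sqrt(8111)/8111 + 0 = 10332*I*sqrt(8111)/8111 ≈ 114.72*I)
(Q - 5430) + (1508 + 4520)*(-3949 - 8289) = (10332*I*sqrt(8111)/8111 - 5430) + (1508 + 4520)*(-3949 - 8289) = (-5430 + 10332*I*sqrt(8111)/8111) + 6028*(-12238) = (-5430 + 10332*I*sqrt(8111)/8111) - 73770664 = -73776094 + 10332*I*sqrt(8111)/8111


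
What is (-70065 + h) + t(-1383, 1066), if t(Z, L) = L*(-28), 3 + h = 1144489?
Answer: 1044573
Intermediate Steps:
h = 1144486 (h = -3 + 1144489 = 1144486)
t(Z, L) = -28*L
(-70065 + h) + t(-1383, 1066) = (-70065 + 1144486) - 28*1066 = 1074421 - 29848 = 1044573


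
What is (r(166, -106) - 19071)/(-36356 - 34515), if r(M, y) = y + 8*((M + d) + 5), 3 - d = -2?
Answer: 17769/70871 ≈ 0.25072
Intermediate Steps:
d = 5 (d = 3 - 1*(-2) = 3 + 2 = 5)
r(M, y) = 80 + y + 8*M (r(M, y) = y + 8*((M + 5) + 5) = y + 8*((5 + M) + 5) = y + 8*(10 + M) = y + (80 + 8*M) = 80 + y + 8*M)
(r(166, -106) - 19071)/(-36356 - 34515) = ((80 - 106 + 8*166) - 19071)/(-36356 - 34515) = ((80 - 106 + 1328) - 19071)/(-70871) = (1302 - 19071)*(-1/70871) = -17769*(-1/70871) = 17769/70871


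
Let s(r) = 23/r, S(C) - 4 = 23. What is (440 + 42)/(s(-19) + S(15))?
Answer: 4579/245 ≈ 18.690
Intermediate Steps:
S(C) = 27 (S(C) = 4 + 23 = 27)
(440 + 42)/(s(-19) + S(15)) = (440 + 42)/(23/(-19) + 27) = 482/(23*(-1/19) + 27) = 482/(-23/19 + 27) = 482/(490/19) = 482*(19/490) = 4579/245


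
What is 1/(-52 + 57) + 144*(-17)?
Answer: -12239/5 ≈ -2447.8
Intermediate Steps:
1/(-52 + 57) + 144*(-17) = 1/5 - 2448 = ⅕ - 2448 = -12239/5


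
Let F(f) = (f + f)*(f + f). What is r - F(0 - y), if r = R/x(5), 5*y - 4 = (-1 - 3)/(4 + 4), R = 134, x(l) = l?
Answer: 621/25 ≈ 24.840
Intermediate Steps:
y = 7/10 (y = ⅘ + ((-1 - 3)/(4 + 4))/5 = ⅘ + (-4/8)/5 = ⅘ + (-4*⅛)/5 = ⅘ + (⅕)*(-½) = ⅘ - ⅒ = 7/10 ≈ 0.70000)
F(f) = 4*f² (F(f) = (2*f)*(2*f) = 4*f²)
r = 134/5 ≈ 26.800
r - F(0 - y) = 134/5 - 4*(0 - 1*7/10)² = 134/5 - 4*(0 - 7/10)² = 134/5 - 4*(-7/10)² = 134/5 - 4*49/100 = 134/5 - 1*49/25 = 134/5 - 49/25 = 621/25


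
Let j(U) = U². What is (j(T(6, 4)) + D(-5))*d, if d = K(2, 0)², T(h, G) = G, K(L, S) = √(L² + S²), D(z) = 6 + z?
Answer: 68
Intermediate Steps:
d = 4 (d = (√(2² + 0²))² = (√(4 + 0))² = (√4)² = 2² = 4)
(j(T(6, 4)) + D(-5))*d = (4² + (6 - 5))*4 = (16 + 1)*4 = 17*4 = 68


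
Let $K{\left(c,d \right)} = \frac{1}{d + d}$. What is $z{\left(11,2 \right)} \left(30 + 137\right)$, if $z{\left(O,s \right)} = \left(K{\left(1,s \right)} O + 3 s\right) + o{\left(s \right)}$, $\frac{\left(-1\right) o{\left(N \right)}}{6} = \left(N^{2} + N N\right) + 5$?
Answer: $- \frac{46259}{4} \approx -11565.0$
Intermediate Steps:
$K{\left(c,d \right)} = \frac{1}{2 d}$
$o{\left(N \right)} = -30 - 12 N^{2}$ ($o{\left(N \right)} = - 6 \left(\left(N^{2} + N N\right) + 5\right) = - 6 \left(\left(N^{2} + N^{2}\right) + 5\right) = - 6 \left(2 N^{2} + 5\right) = - 6 \left(5 + 2 N^{2}\right) = -30 - 12 N^{2}$)
$z{\left(O,s \right)} = -30 - 12 s^{2} + 3 s + \frac{O}{2 s}$ ($z{\left(O,s \right)} = \left(\frac{1}{2 s} O + 3 s\right) - \left(30 + 12 s^{2}\right) = \left(\frac{O}{2 s} + 3 s\right) - \left(30 + 12 s^{2}\right) = \left(3 s + \frac{O}{2 s}\right) - \left(30 + 12 s^{2}\right) = -30 - 12 s^{2} + 3 s + \frac{O}{2 s}$)
$z{\left(11,2 \right)} \left(30 + 137\right) = \left(-30 - 12 \cdot 2^{2} + 3 \cdot 2 + \frac{1}{2} \cdot 11 \cdot \frac{1}{2}\right) \left(30 + 137\right) = \left(-30 - 48 + 6 + \frac{1}{2} \cdot 11 \cdot \frac{1}{2}\right) 167 = \left(-30 - 48 + 6 + \frac{11}{4}\right) 167 = \left(- \frac{277}{4}\right) 167 = - \frac{46259}{4}$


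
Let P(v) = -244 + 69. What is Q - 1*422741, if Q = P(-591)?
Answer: -422916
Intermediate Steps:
P(v) = -175
Q = -175
Q - 1*422741 = -175 - 1*422741 = -175 - 422741 = -422916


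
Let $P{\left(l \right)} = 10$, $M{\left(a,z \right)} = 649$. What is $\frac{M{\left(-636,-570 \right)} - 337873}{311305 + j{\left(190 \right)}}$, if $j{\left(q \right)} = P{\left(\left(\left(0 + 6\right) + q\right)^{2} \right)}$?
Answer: $- \frac{337224}{311315} \approx -1.0832$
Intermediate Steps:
$j{\left(q \right)} = 10$
$\frac{M{\left(-636,-570 \right)} - 337873}{311305 + j{\left(190 \right)}} = \frac{649 - 337873}{311305 + 10} = - \frac{337224}{311315}$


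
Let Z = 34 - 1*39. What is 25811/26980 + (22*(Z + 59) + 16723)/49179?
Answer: 1752597949/1326849420 ≈ 1.3209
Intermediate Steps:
Z = -5 (Z = 34 - 39 = -5)
25811/26980 + (22*(Z + 59) + 16723)/49179 = 25811/26980 + (22*(-5 + 59) + 16723)/49179 = 25811*(1/26980) + (22*54 + 16723)*(1/49179) = 25811/26980 + (1188 + 16723)*(1/49179) = 25811/26980 + 17911*(1/49179) = 25811/26980 + 17911/49179 = 1752597949/1326849420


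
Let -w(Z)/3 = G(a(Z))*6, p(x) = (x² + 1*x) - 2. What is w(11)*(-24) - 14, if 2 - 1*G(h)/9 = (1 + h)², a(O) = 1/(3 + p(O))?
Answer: 67489090/17689 ≈ 3815.3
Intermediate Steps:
p(x) = -2 + x + x² (p(x) = (x² + x) - 2 = (x + x²) - 2 = -2 + x + x²)
a(O) = 1/(1 + O + O²) (a(O) = 1/(3 + (-2 + O + O²)) = 1/(1 + O + O²))
G(h) = 18 - 9*(1 + h)²
w(Z) = -324 + 162*(1 + 1/(1 + Z + Z²))² (w(Z) = -3*(18 - 9*(1 + 1/(1 + Z + Z²))²)*6 = -3*(108 - 54*(1 + 1/(1 + Z + Z²))²) = -324 + 162*(1 + 1/(1 + Z + Z²))²)
w(11)*(-24) - 14 = (-324 + 162*(2 + 11 + 11²)²/(1 + 11 + 11²)²)*(-24) - 14 = (-324 + 162*(2 + 11 + 121)²/(1 + 11 + 121)²)*(-24) - 14 = (-324 + 162*134²/133²)*(-24) - 14 = (-324 + 162*(1/17689)*17956)*(-24) - 14 = (-324 + 2908872/17689)*(-24) - 14 = -2822364/17689*(-24) - 14 = 67736736/17689 - 14 = 67489090/17689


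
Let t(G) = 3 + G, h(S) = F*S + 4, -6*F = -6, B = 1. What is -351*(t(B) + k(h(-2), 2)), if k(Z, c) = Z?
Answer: -2106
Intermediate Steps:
F = 1 (F = -⅙*(-6) = 1)
h(S) = 4 + S (h(S) = 1*S + 4 = S + 4 = 4 + S)
-351*(t(B) + k(h(-2), 2)) = -351*((3 + 1) + (4 - 2)) = -351*(4 + 2) = -351*6 = -2106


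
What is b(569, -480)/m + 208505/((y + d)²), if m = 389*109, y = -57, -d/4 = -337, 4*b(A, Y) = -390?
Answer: 17356638215/141337882162 ≈ 0.12280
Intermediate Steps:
b(A, Y) = -195/2 (b(A, Y) = (¼)*(-390) = -195/2)
d = 1348 (d = -4*(-337) = 1348)
m = 42401
b(569, -480)/m + 208505/((y + d)²) = -195/2/42401 + 208505/((-57 + 1348)²) = -195/2*1/42401 + 208505/(1291²) = -195/84802 + 208505/1666681 = 17356638215/141337882162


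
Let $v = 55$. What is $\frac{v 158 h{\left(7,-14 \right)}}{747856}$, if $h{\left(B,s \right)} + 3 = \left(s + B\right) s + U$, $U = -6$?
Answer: $\frac{386705}{373928} \approx 1.0342$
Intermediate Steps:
$h{\left(B,s \right)} = -9 + s \left(B + s\right)$ ($h{\left(B,s \right)} = -3 + \left(\left(s + B\right) s - 6\right) = -3 + \left(\left(B + s\right) s - 6\right) = -3 + \left(s \left(B + s\right) - 6\right) = -3 + \left(-6 + s \left(B + s\right)\right) = -9 + s \left(B + s\right)$)
$\frac{v 158 h{\left(7,-14 \right)}}{747856} = \frac{55 \cdot 158 \left(-9 + \left(-14\right)^{2} + 7 \left(-14\right)\right)}{747856} = 8690 \left(-9 + 196 - 98\right) \frac{1}{747856} = 8690 \cdot 89 \cdot \frac{1}{747856} = 773410 \cdot \frac{1}{747856} = \frac{386705}{373928}$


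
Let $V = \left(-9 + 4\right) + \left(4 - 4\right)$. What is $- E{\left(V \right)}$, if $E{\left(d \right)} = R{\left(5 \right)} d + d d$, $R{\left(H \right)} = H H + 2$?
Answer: $110$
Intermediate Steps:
$V = -5$ ($V = -5 + 0 = -5$)
$R{\left(H \right)} = 2 + H^{2}$ ($R{\left(H \right)} = H^{2} + 2 = 2 + H^{2}$)
$E{\left(d \right)} = d^{2} + 27 d$ ($E{\left(d \right)} = \left(2 + 5^{2}\right) d + d d = \left(2 + 25\right) d + d^{2} = 27 d + d^{2} = d^{2} + 27 d$)
$- E{\left(V \right)} = - \left(-5\right) \left(27 - 5\right) = - \left(-5\right) 22 = \left(-1\right) \left(-110\right) = 110$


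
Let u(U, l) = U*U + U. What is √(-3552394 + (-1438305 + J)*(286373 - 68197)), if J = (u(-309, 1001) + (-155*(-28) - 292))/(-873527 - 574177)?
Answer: I*√1141826104811075727914/60321 ≈ 5.6019e+5*I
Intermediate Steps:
u(U, l) = U + U² (u(U, l) = U² + U = U + U²)
J = -24805/361926 (J = (-309*(1 - 309) + (-155*(-28) - 292))/(-873527 - 574177) = (-309*(-308) + (4340 - 292))/(-1447704) = (95172 + 4048)*(-1/1447704) = 99220*(-1/1447704) = -24805/361926 ≈ -0.068536)
√(-3552394 + (-1438305 + J)*(286373 - 68197)) = √(-3552394 + (-1438305 - 24805/361926)*(286373 - 68197)) = √(-3552394 - 520560000235/361926*218176) = √(-3552394 - 56786849305635680/180963) = √(-56787492157511102/180963) = I*√1141826104811075727914/60321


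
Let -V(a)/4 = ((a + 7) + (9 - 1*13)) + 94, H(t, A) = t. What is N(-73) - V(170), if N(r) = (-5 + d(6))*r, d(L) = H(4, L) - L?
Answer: 1579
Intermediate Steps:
d(L) = 4 - L
V(a) = -388 - 4*a (V(a) = -4*(((a + 7) + (9 - 1*13)) + 94) = -4*(((7 + a) + (9 - 13)) + 94) = -4*(((7 + a) - 4) + 94) = -4*((3 + a) + 94) = -4*(97 + a) = -388 - 4*a)
N(r) = -7*r (N(r) = (-5 + (4 - 1*6))*r = (-5 + (4 - 6))*r = (-5 - 2)*r = -7*r)
N(-73) - V(170) = -7*(-73) - (-388 - 4*170) = 511 - (-388 - 680) = 511 - 1*(-1068) = 511 + 1068 = 1579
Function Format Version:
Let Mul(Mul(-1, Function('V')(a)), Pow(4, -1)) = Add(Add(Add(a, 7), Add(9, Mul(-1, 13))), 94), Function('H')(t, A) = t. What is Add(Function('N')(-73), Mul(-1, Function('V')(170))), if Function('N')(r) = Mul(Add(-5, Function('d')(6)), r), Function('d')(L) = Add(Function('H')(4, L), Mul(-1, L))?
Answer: 1579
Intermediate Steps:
Function('d')(L) = Add(4, Mul(-1, L))
Function('V')(a) = Add(-388, Mul(-4, a)) (Function('V')(a) = Mul(-4, Add(Add(Add(a, 7), Add(9, Mul(-1, 13))), 94)) = Mul(-4, Add(Add(Add(7, a), Add(9, -13)), 94)) = Mul(-4, Add(Add(Add(7, a), -4), 94)) = Mul(-4, Add(Add(3, a), 94)) = Mul(-4, Add(97, a)) = Add(-388, Mul(-4, a)))
Function('N')(r) = Mul(-7, r) (Function('N')(r) = Mul(Add(-5, Add(4, Mul(-1, 6))), r) = Mul(Add(-5, Add(4, -6)), r) = Mul(Add(-5, -2), r) = Mul(-7, r))
Add(Function('N')(-73), Mul(-1, Function('V')(170))) = Add(Mul(-7, -73), Mul(-1, Add(-388, Mul(-4, 170)))) = Add(511, Mul(-1, Add(-388, -680))) = Add(511, Mul(-1, -1068)) = Add(511, 1068) = 1579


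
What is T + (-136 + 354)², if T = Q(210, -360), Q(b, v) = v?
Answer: 47164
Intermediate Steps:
T = -360
T + (-136 + 354)² = -360 + (-136 + 354)² = -360 + 218² = -360 + 47524 = 47164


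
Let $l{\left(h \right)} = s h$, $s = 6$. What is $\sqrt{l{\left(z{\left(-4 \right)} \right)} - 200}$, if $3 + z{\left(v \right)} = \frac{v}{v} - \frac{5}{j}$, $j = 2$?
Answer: $i \sqrt{227} \approx 15.067 i$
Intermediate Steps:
$z{\left(v \right)} = - \frac{9}{2}$ ($z{\left(v \right)} = -3 + \left(\frac{v}{v} - \frac{5}{2}\right) = -3 + \left(1 - \frac{5}{2}\right) = -3 - \frac{3}{2} = - \frac{9}{2}$)
$l{\left(h \right)} = 6 h$
$\sqrt{l{\left(z{\left(-4 \right)} \right)} - 200} = \sqrt{6 \left(- \frac{9}{2}\right) - 200} = \sqrt{-27 - 200} = \sqrt{-227} = i \sqrt{227}$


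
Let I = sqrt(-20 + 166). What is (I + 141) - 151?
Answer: -10 + sqrt(146) ≈ 2.0830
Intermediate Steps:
I = sqrt(146) ≈ 12.083
(I + 141) - 151 = (sqrt(146) + 141) - 151 = (141 + sqrt(146)) - 151 = -10 + sqrt(146)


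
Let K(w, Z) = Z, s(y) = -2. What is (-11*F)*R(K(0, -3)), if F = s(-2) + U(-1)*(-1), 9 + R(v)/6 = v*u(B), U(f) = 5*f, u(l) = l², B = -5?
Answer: 16632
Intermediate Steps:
R(v) = -54 + 150*v (R(v) = -54 + 6*(v*(-5)²) = -54 + 6*(v*25) = -54 + 6*(25*v) = -54 + 150*v)
F = 3 (F = -2 + (5*(-1))*(-1) = -2 - 5*(-1) = -2 + 5 = 3)
(-11*F)*R(K(0, -3)) = (-11*3)*(-54 + 150*(-3)) = -33*(-54 - 450) = -33*(-504) = 16632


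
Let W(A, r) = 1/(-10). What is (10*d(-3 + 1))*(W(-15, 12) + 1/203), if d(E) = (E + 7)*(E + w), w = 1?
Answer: 965/203 ≈ 4.7537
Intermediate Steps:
W(A, r) = -⅒
d(E) = (1 + E)*(7 + E) (d(E) = (E + 7)*(E + 1) = (7 + E)*(1 + E) = (1 + E)*(7 + E))
(10*d(-3 + 1))*(W(-15, 12) + 1/203) = (10*(7 + (-3 + 1)² + 8*(-3 + 1)))*(-⅒ + 1/203) = (10*(7 + (-2)² + 8*(-2)))*(-⅒ + 1/203) = (10*(7 + 4 - 16))*(-193/2030) = (10*(-5))*(-193/2030) = -50*(-193/2030) = 965/203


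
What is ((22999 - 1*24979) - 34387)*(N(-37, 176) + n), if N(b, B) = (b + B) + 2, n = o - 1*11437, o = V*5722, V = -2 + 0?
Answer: 826985580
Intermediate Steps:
V = -2
o = -11444 (o = -2*5722 = -11444)
n = -22881 (n = -11444 - 1*11437 = -11444 - 11437 = -22881)
N(b, B) = 2 + B + b (N(b, B) = (B + b) + 2 = 2 + B + b)
((22999 - 1*24979) - 34387)*(N(-37, 176) + n) = ((22999 - 1*24979) - 34387)*((2 + 176 - 37) - 22881) = ((22999 - 24979) - 34387)*(141 - 22881) = (-1980 - 34387)*(-22740) = -36367*(-22740) = 826985580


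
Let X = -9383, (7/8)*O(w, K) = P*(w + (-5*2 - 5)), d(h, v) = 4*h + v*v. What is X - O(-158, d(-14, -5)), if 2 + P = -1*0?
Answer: -68449/7 ≈ -9778.4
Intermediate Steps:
P = -2 (P = -2 - 1*0 = -2 + 0 = -2)
d(h, v) = v² + 4*h (d(h, v) = 4*h + v² = v² + 4*h)
O(w, K) = 240/7 - 16*w/7 (O(w, K) = 8*(-2*(w + (-5*2 - 5)))/7 = 8*(-2*(w + (-10 - 5)))/7 = 8*(-2*(w - 15))/7 = 8*(-2*(-15 + w))/7 = 8*(30 - 2*w)/7 = 240/7 - 16*w/7)
X - O(-158, d(-14, -5)) = -9383 - (240/7 - 16/7*(-158)) = -9383 - (240/7 + 2528/7) = -9383 - 1*2768/7 = -9383 - 2768/7 = -68449/7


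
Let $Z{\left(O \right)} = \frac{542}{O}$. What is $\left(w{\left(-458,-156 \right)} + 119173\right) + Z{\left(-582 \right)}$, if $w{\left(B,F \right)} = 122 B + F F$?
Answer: $\frac{25500932}{291} \approx 87632.0$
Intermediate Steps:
$w{\left(B,F \right)} = F^{2} + 122 B$ ($w{\left(B,F \right)} = 122 B + F^{2} = F^{2} + 122 B$)
$\left(w{\left(-458,-156 \right)} + 119173\right) + Z{\left(-582 \right)} = \left(\left(\left(-156\right)^{2} + 122 \left(-458\right)\right) + 119173\right) + \frac{542}{-582} = \left(\left(24336 - 55876\right) + 119173\right) + 542 \left(- \frac{1}{582}\right) = \left(-31540 + 119173\right) - \frac{271}{291} = 87633 - \frac{271}{291} = \frac{25500932}{291}$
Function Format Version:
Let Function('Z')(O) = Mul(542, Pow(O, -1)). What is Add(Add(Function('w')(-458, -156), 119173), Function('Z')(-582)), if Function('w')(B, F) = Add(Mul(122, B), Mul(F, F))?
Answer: Rational(25500932, 291) ≈ 87632.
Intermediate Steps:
Function('w')(B, F) = Add(Pow(F, 2), Mul(122, B)) (Function('w')(B, F) = Add(Mul(122, B), Pow(F, 2)) = Add(Pow(F, 2), Mul(122, B)))
Add(Add(Function('w')(-458, -156), 119173), Function('Z')(-582)) = Add(Add(Add(Pow(-156, 2), Mul(122, -458)), 119173), Mul(542, Pow(-582, -1))) = Add(Add(Add(24336, -55876), 119173), Mul(542, Rational(-1, 582))) = Add(Add(-31540, 119173), Rational(-271, 291)) = Add(87633, Rational(-271, 291)) = Rational(25500932, 291)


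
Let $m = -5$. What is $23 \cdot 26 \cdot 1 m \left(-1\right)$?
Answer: $2990$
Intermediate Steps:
$23 \cdot 26 \cdot 1 m \left(-1\right) = 23 \cdot 26 \cdot 1 \left(-5\right) \left(-1\right) = 598 \left(\left(-5\right) \left(-1\right)\right) = 598 \cdot 5 = 2990$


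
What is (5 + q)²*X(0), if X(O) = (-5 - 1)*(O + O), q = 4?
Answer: 0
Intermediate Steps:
X(O) = -12*O
(5 + q)²*X(0) = (5 + 4)²*(-12*0) = 9²*0 = 81*0 = 0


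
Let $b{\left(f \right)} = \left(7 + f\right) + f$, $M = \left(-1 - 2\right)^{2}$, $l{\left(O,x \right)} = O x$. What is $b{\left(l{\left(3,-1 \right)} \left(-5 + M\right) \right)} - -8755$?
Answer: $8738$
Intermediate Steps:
$M = 9$ ($M = \left(-3\right)^{2} = 9$)
$b{\left(f \right)} = 7 + 2 f$
$b{\left(l{\left(3,-1 \right)} \left(-5 + M\right) \right)} - -8755 = \left(7 + 2 \cdot 3 \left(-1\right) \left(-5 + 9\right)\right) - -8755 = \left(7 + 2 \left(\left(-3\right) 4\right)\right) + 8755 = \left(7 + 2 \left(-12\right)\right) + 8755 = \left(7 - 24\right) + 8755 = -17 + 8755 = 8738$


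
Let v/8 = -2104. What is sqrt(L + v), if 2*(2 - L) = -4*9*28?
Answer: 3*I*sqrt(1814) ≈ 127.77*I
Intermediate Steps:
v = -16832 (v = 8*(-2104) = -16832)
L = 506 (L = 2 - (-4*9)*28/2 = 2 - (-18)*28 = 2 - 1/2*(-1008) = 2 + 504 = 506)
sqrt(L + v) = sqrt(506 - 16832) = sqrt(-16326) = 3*I*sqrt(1814)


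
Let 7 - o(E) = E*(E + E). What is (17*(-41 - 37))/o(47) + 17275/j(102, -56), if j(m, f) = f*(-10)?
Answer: 15388517/494032 ≈ 31.149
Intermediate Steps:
j(m, f) = -10*f
o(E) = 7 - 2*E**2 (o(E) = 7 - E*(E + E) = 7 - E*2*E = 7 - 2*E**2)
(17*(-41 - 37))/o(47) + 17275/j(102, -56) = (17*(-41 - 37))/(7 - 2*47**2) + 17275/((-10*(-56))) = (17*(-78))/(7 - 2*2209) + 17275/560 = -1326/(7 - 4418) + 17275*(1/560) = -1326/(-4411) + 3455/112 = -1326*(-1/4411) + 3455/112 = 1326/4411 + 3455/112 = 15388517/494032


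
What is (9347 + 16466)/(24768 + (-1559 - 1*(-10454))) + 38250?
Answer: 1287635563/33663 ≈ 38251.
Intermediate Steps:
(9347 + 16466)/(24768 + (-1559 - 1*(-10454))) + 38250 = 25813/(24768 + (-1559 + 10454)) + 38250 = 25813/(24768 + 8895) + 38250 = 25813/33663 + 38250 = 1287635563/33663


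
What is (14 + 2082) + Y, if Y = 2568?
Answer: 4664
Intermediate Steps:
(14 + 2082) + Y = (14 + 2082) + 2568 = 2096 + 2568 = 4664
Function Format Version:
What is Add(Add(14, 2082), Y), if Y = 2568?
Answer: 4664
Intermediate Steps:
Add(Add(14, 2082), Y) = Add(Add(14, 2082), 2568) = Add(2096, 2568) = 4664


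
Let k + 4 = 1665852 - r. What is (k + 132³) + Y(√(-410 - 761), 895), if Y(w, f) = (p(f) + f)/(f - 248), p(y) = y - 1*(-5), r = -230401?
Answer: 2714954194/647 ≈ 4.1962e+6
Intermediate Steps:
k = 1896249 (k = -4 + (1665852 - 1*(-230401)) = -4 + (1665852 + 230401) = -4 + 1896253 = 1896249)
p(y) = 5 + y (p(y) = y + 5 = 5 + y)
Y(w, f) = (5 + 2*f)/(-248 + f) (Y(w, f) = ((5 + f) + f)/(f - 248) = (5 + 2*f)/(-248 + f))
(k + 132³) + Y(√(-410 - 761), 895) = (1896249 + 132³) + (5 + 2*895)/(-248 + 895) = (1896249 + 2299968) + (5 + 1790)/647 = 4196217 + (1/647)*1795 = 4196217 + 1795/647 = 2714954194/647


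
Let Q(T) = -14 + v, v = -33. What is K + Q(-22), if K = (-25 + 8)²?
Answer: 242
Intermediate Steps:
K = 289 (K = (-17)² = 289)
Q(T) = -47 (Q(T) = -14 - 33 = -47)
K + Q(-22) = 289 - 47 = 242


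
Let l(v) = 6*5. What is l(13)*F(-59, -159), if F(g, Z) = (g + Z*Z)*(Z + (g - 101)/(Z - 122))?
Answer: -33685746540/281 ≈ -1.1988e+8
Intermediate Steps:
l(v) = 30
F(g, Z) = (Z + (-101 + g)/(-122 + Z))*(g + Z²) (F(g, Z) = (g + Z²)*(Z + (-101 + g)/(-122 + Z)) = (Z + (-101 + g)/(-122 + Z))*(g + Z²))
l(13)*F(-59, -159) = 30*(((-159)⁴ + (-59)² - 122*(-159)³ - 101*(-59) - 101*(-159)² - 122*(-159)*(-59) + 2*(-59)*(-159)²)/(-122 - 159)) = 30*((639128961 + 3481 - 122*(-4019679) + 5959 - 101*25281 - 1144482 + 2*(-59)*25281)/(-281)) = 30*(-(639128961 + 3481 + 490400838 + 5959 - 2553381 - 1144482 - 2983158)/281) = 30*(-1/281*1122858218) = 30*(-1122858218/281) = -33685746540/281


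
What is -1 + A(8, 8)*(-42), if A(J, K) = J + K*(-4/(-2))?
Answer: -1009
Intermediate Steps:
A(J, K) = J + 2*K (A(J, K) = J + K*(-4*(-1/2)) = J + K*2 = J + 2*K)
-1 + A(8, 8)*(-42) = -1 + (8 + 2*8)*(-42) = -1 + (8 + 16)*(-42) = -1 + 24*(-42) = -1 - 1008 = -1009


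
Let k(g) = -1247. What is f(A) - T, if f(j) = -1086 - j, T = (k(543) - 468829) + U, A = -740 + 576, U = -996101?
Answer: 1465255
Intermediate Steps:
A = -164
T = -1466177 (T = (-1247 - 468829) - 996101 = -470076 - 996101 = -1466177)
f(A) - T = (-1086 - 1*(-164)) - 1*(-1466177) = (-1086 + 164) + 1466177 = -922 + 1466177 = 1465255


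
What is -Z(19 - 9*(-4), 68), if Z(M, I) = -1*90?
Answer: 90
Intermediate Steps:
Z(M, I) = -90
-Z(19 - 9*(-4), 68) = -1*(-90) = 90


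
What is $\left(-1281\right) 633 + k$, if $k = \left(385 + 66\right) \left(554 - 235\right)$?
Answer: $-667004$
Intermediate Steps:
$k = 143869$ ($k = 451 \cdot 319 = 143869$)
$\left(-1281\right) 633 + k = \left(-1281\right) 633 + 143869 = -810873 + 143869 = -667004$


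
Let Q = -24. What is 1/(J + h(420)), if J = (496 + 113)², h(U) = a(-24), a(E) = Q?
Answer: 1/370857 ≈ 2.6965e-6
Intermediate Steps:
a(E) = -24
h(U) = -24
J = 370881 (J = 609² = 370881)
1/(J + h(420)) = 1/(370881 - 24) = 1/370857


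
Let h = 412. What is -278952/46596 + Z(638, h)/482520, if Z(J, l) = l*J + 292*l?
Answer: -81073747/15613543 ≈ -5.1925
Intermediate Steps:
Z(J, l) = 292*l + J*l (Z(J, l) = J*l + 292*l = 292*l + J*l)
-278952/46596 + Z(638, h)/482520 = -278952/46596 + (412*(292 + 638))/482520 = -278952*1/46596 + (412*930)*(1/482520) = -23246/3883 + 383160*(1/482520) = -23246/3883 + 3193/4021 = -81073747/15613543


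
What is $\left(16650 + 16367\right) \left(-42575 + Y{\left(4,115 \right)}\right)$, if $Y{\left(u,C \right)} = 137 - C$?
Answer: $-1404972401$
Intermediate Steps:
$\left(16650 + 16367\right) \left(-42575 + Y{\left(4,115 \right)}\right) = \left(16650 + 16367\right) \left(-42575 + \left(137 - 115\right)\right) = 33017 \left(-42575 + \left(137 - 115\right)\right) = 33017 \left(-42575 + 22\right) = 33017 \left(-42553\right) = -1404972401$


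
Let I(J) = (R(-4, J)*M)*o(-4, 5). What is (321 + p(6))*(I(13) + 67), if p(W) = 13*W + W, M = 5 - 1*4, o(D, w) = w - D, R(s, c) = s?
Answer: 12555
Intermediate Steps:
M = 1 (M = 5 - 4 = 1)
p(W) = 14*W
I(J) = -36 (I(J) = (-4*1)*(5 - 1*(-4)) = -4*(5 + 4) = -4*9 = -36)
(321 + p(6))*(I(13) + 67) = (321 + 14*6)*(-36 + 67) = (321 + 84)*31 = 405*31 = 12555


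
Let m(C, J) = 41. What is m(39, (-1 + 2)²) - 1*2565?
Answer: -2524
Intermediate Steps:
m(39, (-1 + 2)²) - 1*2565 = 41 - 1*2565 = 41 - 2565 = -2524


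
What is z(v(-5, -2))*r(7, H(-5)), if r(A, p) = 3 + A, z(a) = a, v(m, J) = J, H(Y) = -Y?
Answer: -20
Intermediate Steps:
z(v(-5, -2))*r(7, H(-5)) = -2*(3 + 7) = -2*10 = -20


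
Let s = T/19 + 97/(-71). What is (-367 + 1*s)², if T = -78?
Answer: 252470071296/1819801 ≈ 1.3874e+5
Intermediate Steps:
s = -7381/1349 (s = -78/19 + 97/(-71) = -78*1/19 + 97*(-1/71) = -78/19 - 97/71 = -7381/1349 ≈ -5.4715)
(-367 + 1*s)² = (-367 + 1*(-7381/1349))² = (-367 - 7381/1349)² = (-502464/1349)² = 252470071296/1819801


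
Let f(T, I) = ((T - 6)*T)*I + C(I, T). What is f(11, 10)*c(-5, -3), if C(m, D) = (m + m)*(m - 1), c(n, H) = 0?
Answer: 0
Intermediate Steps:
C(m, D) = 2*m*(-1 + m) (C(m, D) = (2*m)*(-1 + m) = 2*m*(-1 + m))
f(T, I) = 2*I*(-1 + I) + I*T*(-6 + T) (f(T, I) = ((T - 6)*T)*I + 2*I*(-1 + I) = ((-6 + T)*T)*I + 2*I*(-1 + I) = (T*(-6 + T))*I + 2*I*(-1 + I) = I*T*(-6 + T) + 2*I*(-1 + I) = 2*I*(-1 + I) + I*T*(-6 + T))
f(11, 10)*c(-5, -3) = (10*(-2 + 11² - 6*11 + 2*10))*0 = (10*(-2 + 121 - 66 + 20))*0 = (10*73)*0 = 730*0 = 0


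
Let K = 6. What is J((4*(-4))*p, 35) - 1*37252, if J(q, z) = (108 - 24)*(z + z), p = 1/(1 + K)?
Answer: -31372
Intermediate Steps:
p = ⅐ (p = 1/(1 + 6) = 1/7 = ⅐ ≈ 0.14286)
J(q, z) = 168*z (J(q, z) = 84*(2*z) = 168*z)
J((4*(-4))*p, 35) - 1*37252 = 168*35 - 1*37252 = 5880 - 37252 = -31372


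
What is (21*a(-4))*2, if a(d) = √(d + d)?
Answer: 84*I*√2 ≈ 118.79*I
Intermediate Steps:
a(d) = √2*√d (a(d) = √(2*d) = √2*√d)
(21*a(-4))*2 = (21*(√2*√(-4)))*2 = (21*(√2*(2*I)))*2 = (21*(2*I*√2))*2 = (42*I*√2)*2 = 84*I*√2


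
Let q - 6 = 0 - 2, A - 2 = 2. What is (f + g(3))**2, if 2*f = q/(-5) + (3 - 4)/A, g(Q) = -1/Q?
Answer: 10609/14400 ≈ 0.73674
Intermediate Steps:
A = 4 (A = 2 + 2 = 4)
q = 4 (q = 6 + (0 - 2) = 6 - 2 = 4)
f = -21/40 (f = (4/(-5) + (3 - 4)/4)/2 = (4*(-1/5) - 1*1/4)/2 = (-4/5 - 1/4)/2 = (1/2)*(-21/20) = -21/40 ≈ -0.52500)
(f + g(3))**2 = (-21/40 - 1/3)**2 = (-103/120)**2 = 10609/14400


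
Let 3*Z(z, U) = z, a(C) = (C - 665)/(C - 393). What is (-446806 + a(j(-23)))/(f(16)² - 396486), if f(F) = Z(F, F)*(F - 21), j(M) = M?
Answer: 104552217/92611324 ≈ 1.1289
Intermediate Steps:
a(C) = (-665 + C)/(-393 + C)
Z(z, U) = z/3
f(F) = F*(-21 + F)/3 (f(F) = (F/3)*(F - 21) = (F/3)*(-21 + F) = F*(-21 + F)/3)
(-446806 + a(j(-23)))/(f(16)² - 396486) = (-446806 + (-665 - 23)/(-393 - 23))/(((⅓)*16*(-21 + 16))² - 396486) = (-446806 - 688/(-416))/(((⅓)*16*(-5))² - 396486) = (-446806 - 1/416*(-688))/((-80/3)² - 396486) = (-446806 + 43/26)/(6400/9 - 396486) = -11616913/(26*(-3561974/9)) = -11616913/26*(-9/3561974) = 104552217/92611324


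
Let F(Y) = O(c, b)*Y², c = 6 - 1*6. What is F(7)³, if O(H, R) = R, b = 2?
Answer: 941192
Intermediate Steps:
c = 0 (c = 6 - 6 = 0)
F(Y) = 2*Y²
F(7)³ = (2*7²)³ = (2*49)³ = 98³ = 941192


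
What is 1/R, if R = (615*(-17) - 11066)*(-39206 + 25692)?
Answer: 1/290834794 ≈ 3.4384e-9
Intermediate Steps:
R = 290834794 (R = (-10455 - 11066)*(-13514) = -21521*(-13514) = 290834794)
1/R = 1/290834794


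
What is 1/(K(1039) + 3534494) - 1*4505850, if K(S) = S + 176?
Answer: -15931374397649/3535709 ≈ -4.5058e+6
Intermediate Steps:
K(S) = 176 + S
1/(K(1039) + 3534494) - 1*4505850 = 1/((176 + 1039) + 3534494) - 1*4505850 = 1/(1215 + 3534494) - 4505850 = 1/3535709 - 4505850 = -15931374397649/3535709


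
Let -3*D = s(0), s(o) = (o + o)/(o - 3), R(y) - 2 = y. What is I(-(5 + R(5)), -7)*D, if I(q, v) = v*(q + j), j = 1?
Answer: 0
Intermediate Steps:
R(y) = 2 + y
I(q, v) = v*(1 + q) (I(q, v) = v*(q + 1) = v*(1 + q))
s(o) = 2*o/(-3 + o) (s(o) = (2*o)/(-3 + o) = 2*o/(-3 + o))
D = 0 (D = -2*0/(3*(-3 + 0)) = -2*0/(3*(-3)) = -2*0*(-1)/(3*3) = -⅓*0 = 0)
I(-(5 + R(5)), -7)*D = -7*(1 - (5 + (2 + 5)))*0 = -7*(1 - (5 + 7))*0 = -7*(1 - 1*12)*0 = -7*(1 - 12)*0 = -7*(-11)*0 = 77*0 = 0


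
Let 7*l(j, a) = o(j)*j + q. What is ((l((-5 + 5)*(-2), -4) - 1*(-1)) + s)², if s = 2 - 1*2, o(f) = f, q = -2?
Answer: 25/49 ≈ 0.51020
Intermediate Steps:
l(j, a) = -2/7 + j²/7 (l(j, a) = (j*j - 2)/7 = (j² - 2)/7 = (-2 + j²)/7 = -2/7 + j²/7)
s = 0 (s = 2 - 2 = 0)
((l((-5 + 5)*(-2), -4) - 1*(-1)) + s)² = (((-2/7 + ((-5 + 5)*(-2))²/7) - 1*(-1)) + 0)² = (((-2/7 + (0*(-2))²/7) + 1) + 0)² = (((-2/7 + (⅐)*0²) + 1) + 0)² = (((-2/7 + (⅐)*0) + 1) + 0)² = (((-2/7 + 0) + 1) + 0)² = ((-2/7 + 1) + 0)² = (5/7 + 0)² = (5/7)² = 25/49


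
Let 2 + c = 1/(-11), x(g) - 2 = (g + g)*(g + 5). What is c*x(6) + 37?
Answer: -2675/11 ≈ -243.18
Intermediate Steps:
x(g) = 2 + 2*g*(5 + g) (x(g) = 2 + (g + g)*(g + 5) = 2 + (2*g)*(5 + g) = 2 + 2*g*(5 + g))
c = -23/11 (c = -2 + 1/(-11) = -2 - 1/11 = -23/11 ≈ -2.0909)
c*x(6) + 37 = -23*(2 + 2*6² + 10*6)/11 + 37 = -23*(2 + 2*36 + 60)/11 + 37 = -23*(2 + 72 + 60)/11 + 37 = -23/11*134 + 37 = -3082/11 + 37 = -2675/11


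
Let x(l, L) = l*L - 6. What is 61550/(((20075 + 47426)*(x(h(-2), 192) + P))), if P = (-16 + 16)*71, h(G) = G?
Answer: -6155/2632539 ≈ -0.0023380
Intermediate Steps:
x(l, L) = -6 + L*l (x(l, L) = L*l - 6 = -6 + L*l)
P = 0 (P = 0*71 = 0)
61550/(((20075 + 47426)*(x(h(-2), 192) + P))) = 61550/(((20075 + 47426)*((-6 + 192*(-2)) + 0))) = 61550/((67501*((-6 - 384) + 0))) = 61550/((67501*(-390 + 0))) = 61550/((67501*(-390))) = 61550/(-26325390) = 61550*(-1/26325390) = -6155/2632539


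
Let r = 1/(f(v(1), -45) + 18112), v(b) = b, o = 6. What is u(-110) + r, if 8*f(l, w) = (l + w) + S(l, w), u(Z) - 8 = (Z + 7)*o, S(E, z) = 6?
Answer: -44181686/72429 ≈ -610.00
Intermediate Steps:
u(Z) = 50 + 6*Z (u(Z) = 8 + (Z + 7)*6 = 8 + (7 + Z)*6 = 8 + (42 + 6*Z) = 50 + 6*Z)
f(l, w) = ¾ + l/8 + w/8 (f(l, w) = ((l + w) + 6)/8 = (6 + l + w)/8 = ¾ + l/8 + w/8)
r = 4/72429 (r = 1/((¾ + (⅛)*1 + (⅛)*(-45)) + 18112) = 1/((¾ + ⅛ - 45/8) + 18112) = 1/(-19/4 + 18112) = 1/(72429/4) = 4/72429 ≈ 5.5226e-5)
u(-110) + r = (50 + 6*(-110)) + 4/72429 = (50 - 660) + 4/72429 = -610 + 4/72429 = -44181686/72429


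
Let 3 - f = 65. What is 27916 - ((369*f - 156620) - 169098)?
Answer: 376512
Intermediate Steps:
f = -62 (f = 3 - 1*65 = 3 - 65 = -62)
27916 - ((369*f - 156620) - 169098) = 27916 - ((369*(-62) - 156620) - 169098) = 27916 - ((-22878 - 156620) - 169098) = 27916 - (-179498 - 169098) = 27916 - 1*(-348596) = 27916 + 348596 = 376512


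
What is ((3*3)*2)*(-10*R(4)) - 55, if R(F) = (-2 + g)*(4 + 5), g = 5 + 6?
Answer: -14635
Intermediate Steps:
g = 11
R(F) = 81 (R(F) = (-2 + 11)*(4 + 5) = 9*9 = 81)
((3*3)*2)*(-10*R(4)) - 55 = ((3*3)*2)*(-10*81) - 55 = (9*2)*(-810) - 55 = 18*(-810) - 55 = -14580 - 55 = -14635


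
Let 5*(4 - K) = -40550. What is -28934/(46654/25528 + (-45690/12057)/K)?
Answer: -6021688509706808/380251473281 ≈ -15836.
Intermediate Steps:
K = 8114 (K = 4 - ⅕*(-40550) = 4 + 8110 = 8114)
-28934/(46654/25528 + (-45690/12057)/K) = -28934/(46654/25528 - 45690/12057/8114) = -28934/(46654*(1/25528) - 45690*1/12057*(1/8114)) = -28934/(23327/12764 - 15230/4019*1/8114) = -28934/(23327/12764 - 7615/16305083) = -28934/380251473281/208118079412 = -28934*208118079412/380251473281 = -6021688509706808/380251473281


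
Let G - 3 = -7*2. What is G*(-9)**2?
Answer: -891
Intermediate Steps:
G = -11 (G = 3 - 7*2 = 3 - 14 = -11)
G*(-9)**2 = -11*(-9)**2 = -11*81 = -891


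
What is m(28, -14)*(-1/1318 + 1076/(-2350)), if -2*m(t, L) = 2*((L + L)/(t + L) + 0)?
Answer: -710259/774325 ≈ -0.91726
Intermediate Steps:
m(t, L) = -2*L/(L + t) (m(t, L) = -((L + L)/(t + L) + 0) = -((2*L)/(L + t) + 0) = -(2*L/(L + t) + 0) = -2*L/(L + t))
m(28, -14)*(-1/1318 + 1076/(-2350)) = (-2*(-14)/(-14 + 28))*(-1/1318 + 1076/(-2350)) = (-2*(-14)/14)*(-1*1/1318 + 1076*(-1/2350)) = (-2*(-14)*1/14)*(-1/1318 - 538/1175) = 2*(-710259/1548650) = -710259/774325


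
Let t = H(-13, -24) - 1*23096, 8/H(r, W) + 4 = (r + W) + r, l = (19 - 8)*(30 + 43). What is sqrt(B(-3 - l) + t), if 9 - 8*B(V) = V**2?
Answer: I*sqrt(135172182)/36 ≈ 322.95*I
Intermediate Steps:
l = 803 (l = 11*73 = 803)
H(r, W) = 8/(-4 + W + 2*r) (H(r, W) = 8/(-4 + ((r + W) + r)) = 8/(-4 + ((W + r) + r)) = 8/(-4 + (W + 2*r)) = 8/(-4 + W + 2*r))
B(V) = 9/8 - V**2/8
t = -623596/27 (t = 8/(-4 - 24 + 2*(-13)) - 1*23096 = 8/(-4 - 24 - 26) - 23096 = 8/(-54) - 23096 = 8*(-1/54) - 23096 = -4/27 - 23096 = -623596/27 ≈ -23096.)
sqrt(B(-3 - l) + t) = sqrt((9/8 - (-3 - 1*803)**2/8) - 623596/27) = sqrt((9/8 - (-3 - 803)**2/8) - 623596/27) = sqrt((9/8 - 1/8*(-806)**2) - 623596/27) = sqrt((9/8 - 1/8*649636) - 623596/27) = sqrt((9/8 - 162409/2) - 623596/27) = sqrt(-649627/8 - 623596/27) = sqrt(-22528697/216) = I*sqrt(135172182)/36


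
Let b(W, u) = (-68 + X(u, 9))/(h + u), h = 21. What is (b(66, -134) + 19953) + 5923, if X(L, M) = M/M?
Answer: 2924055/113 ≈ 25877.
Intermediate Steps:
X(L, M) = 1
b(W, u) = -67/(21 + u) (b(W, u) = (-68 + 1)/(21 + u) = -67/(21 + u))
(b(66, -134) + 19953) + 5923 = (-67/(21 - 134) + 19953) + 5923 = (-67/(-113) + 19953) + 5923 = (-67*(-1/113) + 19953) + 5923 = (67/113 + 19953) + 5923 = 2254756/113 + 5923 = 2924055/113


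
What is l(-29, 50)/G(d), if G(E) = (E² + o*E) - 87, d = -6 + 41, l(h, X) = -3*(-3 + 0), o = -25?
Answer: 9/263 ≈ 0.034221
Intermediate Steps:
l(h, X) = 9 (l(h, X) = -3*(-3) = 9)
d = 35
G(E) = -87 + E² - 25*E (G(E) = (E² - 25*E) - 87 = -87 + E² - 25*E)
l(-29, 50)/G(d) = 9/(-87 + 35² - 25*35) = 9/(-87 + 1225 - 875) = 9/263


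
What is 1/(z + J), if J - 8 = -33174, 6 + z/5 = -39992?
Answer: -1/233156 ≈ -4.2890e-6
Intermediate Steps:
z = -199990 (z = -30 + 5*(-39992) = -30 - 199960 = -199990)
J = -33166 (J = 8 - 33174 = -33166)
1/(z + J) = 1/(-199990 - 33166) = 1/(-233156) = -1/233156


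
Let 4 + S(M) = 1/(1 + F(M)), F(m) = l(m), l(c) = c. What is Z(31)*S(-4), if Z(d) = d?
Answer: -403/3 ≈ -134.33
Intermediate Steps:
F(m) = m
S(M) = -4 + 1/(1 + M)
Z(31)*S(-4) = 31*((-3 - 4*(-4))/(1 - 4)) = 31*((-3 + 16)/(-3)) = 31*(-1/3*13) = 31*(-13/3) = -403/3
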